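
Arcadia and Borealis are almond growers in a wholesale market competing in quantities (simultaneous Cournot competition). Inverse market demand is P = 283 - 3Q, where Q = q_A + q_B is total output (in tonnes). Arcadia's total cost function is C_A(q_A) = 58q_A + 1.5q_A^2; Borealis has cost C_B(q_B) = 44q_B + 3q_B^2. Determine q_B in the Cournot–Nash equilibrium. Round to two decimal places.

14.91

Arcadia's profit: π_A = (283 - 3Q)q_A - (58q_A + (3/2)q_A²). Setting ∂π_A/∂q_A = 0: 225 - 9q_A - 3(q_B) = 0.
Borealis's profit: π_B = (283 - 3Q)q_B - (44q_B + 3q_B²). Setting ∂π_B/∂q_B = 0: 239 - 12q_B - 3(q_A) = 0.
Best responses: q_A = (225 - 3q_B)/9, q_B = (239 - 3q_A)/12.
Solving the pair: q_A = 661/33, q_B = 164/11.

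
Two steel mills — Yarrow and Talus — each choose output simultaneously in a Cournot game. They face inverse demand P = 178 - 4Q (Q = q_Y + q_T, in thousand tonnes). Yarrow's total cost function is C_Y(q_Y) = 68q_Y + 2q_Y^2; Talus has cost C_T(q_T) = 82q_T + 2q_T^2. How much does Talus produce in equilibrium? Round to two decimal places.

5.56

Yarrow's profit: π_Y = (178 - 4Q)q_Y - (68q_Y + 2q_Y²). Setting ∂π_Y/∂q_Y = 0: 110 - 12q_Y - 4(q_T) = 0.
Talus's first-order condition: 96 - 12q_T - 4(q_Y) = 0.
So q_Y = (110 - 4q_T)/12 and q_T = (96 - 4q_Y)/12.
Solving the pair: q_Y = 117/16, q_T = 89/16.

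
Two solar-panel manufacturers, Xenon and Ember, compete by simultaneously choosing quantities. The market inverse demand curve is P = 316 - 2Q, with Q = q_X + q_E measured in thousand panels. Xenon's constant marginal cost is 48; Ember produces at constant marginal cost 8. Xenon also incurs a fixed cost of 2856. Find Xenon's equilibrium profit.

Xenon's profit: π_X = (316 - 2Q)q_X - (48q_X). Setting ∂π_X/∂q_X = 0: 268 - 4q_X - 2(q_E) = 0.
Ember's first-order condition: 308 - 4q_E - 2(q_X) = 0.
Rearranging gives the reaction functions q_X = (268 - 2q_E)/4 and q_E = (308 - 2q_X)/4.
Solving the pair: q_X = 38, q_E = 58.
Price P = 316 - 2·96 = 124.
Xenon's profit: (124 - 48)·38 - 2856 = 32.

32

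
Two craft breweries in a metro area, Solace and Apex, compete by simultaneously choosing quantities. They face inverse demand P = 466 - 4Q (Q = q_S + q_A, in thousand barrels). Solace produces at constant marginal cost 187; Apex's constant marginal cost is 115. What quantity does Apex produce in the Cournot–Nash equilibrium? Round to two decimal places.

Solace's profit: π_S = (466 - 4Q)q_S - (187q_S). Setting ∂π_S/∂q_S = 0: 279 - 8q_S - 4(q_A) = 0.
Apex's first-order condition: 351 - 8q_A - 4(q_S) = 0.
Rearranging gives the reaction functions q_S = (279 - 4q_A)/8 and q_A = (351 - 4q_S)/8.
Solving the pair: q_S = 69/4, q_A = 141/4.

35.25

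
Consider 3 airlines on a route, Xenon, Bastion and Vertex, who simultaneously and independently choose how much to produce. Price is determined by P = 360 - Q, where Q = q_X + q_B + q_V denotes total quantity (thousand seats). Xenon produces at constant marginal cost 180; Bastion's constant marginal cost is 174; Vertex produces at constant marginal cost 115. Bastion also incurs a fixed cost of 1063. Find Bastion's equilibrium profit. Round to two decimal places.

42.56

Xenon's profit: π_X = (360 - Q)q_X - (180q_X). Setting ∂π_X/∂q_X = 0: 180 - 2q_X - (q_B + q_V) = 0.
Bastion's first-order condition: 186 - 2q_B - (q_X + q_V) = 0.
Vertex's profit: π_V = (360 - Q)q_V - (115q_V). Setting ∂π_V/∂q_V = 0: 245 - 2q_V - (q_X + q_B) = 0.
Adding the 3 conditions: 611 − 2Q − 2Q = 0, i.e. Q = 611/4.
Back-substituting: q_X = (180 − 611/4) = 109/4, q_B = (186 − 611/4) = 133/4, q_V = (245 − 611/4) = 369/4.
Price P = 360 - 611/4 = 829/4.
Bastion's profit: (829/4 - 174)·(133/4) - 1063 = 681/16.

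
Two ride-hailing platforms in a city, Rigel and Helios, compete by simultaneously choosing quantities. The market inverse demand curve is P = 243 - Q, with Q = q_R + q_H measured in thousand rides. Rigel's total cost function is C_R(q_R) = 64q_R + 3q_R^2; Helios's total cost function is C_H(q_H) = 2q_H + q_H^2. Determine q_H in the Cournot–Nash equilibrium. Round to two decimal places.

Rigel's profit: π_R = (243 - Q)q_R - (64q_R + 3q_R²). Setting ∂π_R/∂q_R = 0: 179 - 8q_R - (q_H) = 0.
Helios's profit: π_H = (243 - Q)q_H - (2q_H + q_H²). Setting ∂π_H/∂q_H = 0: 241 - 4q_H - (q_R) = 0.
So q_R = (179 - q_H)/8 and q_H = (241 - q_R)/4.
Substituting one into the other gives q_R = 475/31 and q_H = 1749/31.

56.42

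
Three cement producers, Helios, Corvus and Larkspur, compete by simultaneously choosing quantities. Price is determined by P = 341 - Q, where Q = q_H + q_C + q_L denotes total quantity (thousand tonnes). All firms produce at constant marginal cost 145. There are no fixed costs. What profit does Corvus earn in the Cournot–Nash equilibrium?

A representative firm's profit is π_i = q_i(341 - Q) - 145q_i.
First-order condition (treating rivals' output as given): 196 - 2q_i - Σ_{j≠i} q_j = 0.
With identical firms every q_j equals q_i, so Σ_{j≠i} q_j = 2q_i and 196 = 4q_i, giving q_i = 49.
Price P = 341 - 147 = 194.
Corvus's profit: (194 - 145)·49 = 2401.

2401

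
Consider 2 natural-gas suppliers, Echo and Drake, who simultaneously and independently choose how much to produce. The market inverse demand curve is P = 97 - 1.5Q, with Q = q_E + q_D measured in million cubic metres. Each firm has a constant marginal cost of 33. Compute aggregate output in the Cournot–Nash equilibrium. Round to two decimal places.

A representative firm's profit is π_i = q_i(97 - 1.5Q) - 33q_i.
Setting ∂π_i/∂q_i = 0 with rivals' quantities fixed: 64 - 3q_i - (3/2)q_j = 0.
With identical firms every q_j equals q_i, so q_j = q_i and 64 = (9/2)q_i, giving q_i = 128/9.
Total output Q = 128/9 + 128/9 = 256/9.

28.44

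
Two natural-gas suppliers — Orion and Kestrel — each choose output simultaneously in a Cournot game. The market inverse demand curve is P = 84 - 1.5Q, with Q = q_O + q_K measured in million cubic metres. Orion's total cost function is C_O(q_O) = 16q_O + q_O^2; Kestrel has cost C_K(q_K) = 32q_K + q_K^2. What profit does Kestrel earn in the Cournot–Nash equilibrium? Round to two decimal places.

Orion's profit: π_O = (84 - 1.5Q)q_O - (16q_O + q_O²). Setting ∂π_O/∂q_O = 0: 68 - 5q_O - (3/2)(q_K) = 0.
Kestrel's first-order condition: 52 - 5q_K - (3/2)(q_O) = 0.
Rearranging gives the reaction functions q_O = (68 - (3/2)q_K)/5 and q_K = (52 - (3/2)q_O)/5.
Solving the pair: q_O = 1048/91, q_K = 632/91.
Price P = 84 - (3/2)·(240/13) = 732/13.
Kestrel's profit: (732/13)·(632/91) - 32·(632/91) - (632/91)² = 120.5845.

120.58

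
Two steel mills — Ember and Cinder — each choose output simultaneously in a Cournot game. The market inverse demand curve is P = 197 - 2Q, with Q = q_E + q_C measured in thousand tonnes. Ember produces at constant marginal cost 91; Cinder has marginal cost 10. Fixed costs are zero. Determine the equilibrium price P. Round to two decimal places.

99.33

Ember's profit: π_E = (197 - 2Q)q_E - (91q_E). Setting ∂π_E/∂q_E = 0: 106 - 4q_E - 2(q_C) = 0.
Cinder's first-order condition: 187 - 4q_C - 2(q_E) = 0.
Best responses: q_E = (106 - 2q_C)/4, q_C = (187 - 2q_E)/4.
Substituting one into the other gives q_E = 25/6 and q_C = 134/3.
Total output Q = 293/6, so price P = 197 - 2·(293/6) = 298/3.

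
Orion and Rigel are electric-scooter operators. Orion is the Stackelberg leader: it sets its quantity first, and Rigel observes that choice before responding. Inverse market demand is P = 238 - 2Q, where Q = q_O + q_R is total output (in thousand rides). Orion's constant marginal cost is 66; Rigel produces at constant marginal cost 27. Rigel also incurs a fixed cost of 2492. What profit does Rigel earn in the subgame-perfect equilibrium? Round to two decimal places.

The follower Rigel best-responds to any q_O: π_R = (238 - 2Q)q_R - 27q_R.
Follower FOC: 211 - 2q_O - 4q_R = 0, so q_R(q_O) = (211 - 2q_O)/4.
Orion substitutes q_R(q_O) into its own profit: π_O = q_O(238 - 2q_O - (211 - 2q_O)/2) - 66q_O = (265/2 - q_O)q_O - 66q_O.
Leader FOC: 133/2 - 2q_O = 0, so q_O = 133/4.
Then q_R = (211 - 2·(133/4))/4 = 289/8.
Price P = 238 - 2·(555/8) = 397/4.
Rigel's profit: (397/4 - 27)·(289/8) - 2492 = 118.0313.

118.03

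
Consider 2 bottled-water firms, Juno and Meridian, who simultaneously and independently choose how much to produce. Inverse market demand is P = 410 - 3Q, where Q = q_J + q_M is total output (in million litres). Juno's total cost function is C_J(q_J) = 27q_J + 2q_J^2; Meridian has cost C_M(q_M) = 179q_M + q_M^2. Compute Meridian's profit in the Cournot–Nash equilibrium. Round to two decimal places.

Juno's profit: π_J = (410 - 3Q)q_J - (27q_J + 2q_J²). Setting ∂π_J/∂q_J = 0: 383 - 10q_J - 3(q_M) = 0.
Meridian's first-order condition: 231 - 8q_M - 3(q_J) = 0.
So q_J = (383 - 3q_M)/10 and q_M = (231 - 3q_J)/8.
Solving the pair: q_J = 33.3944, q_M = 1161/71.
Price P = 410 - 3·49.7465 = 260.7606.
Meridian's profit: 260.7606·(1161/71) - 179·(1161/71) - (1161/71)² = 1069.5664.

1069.57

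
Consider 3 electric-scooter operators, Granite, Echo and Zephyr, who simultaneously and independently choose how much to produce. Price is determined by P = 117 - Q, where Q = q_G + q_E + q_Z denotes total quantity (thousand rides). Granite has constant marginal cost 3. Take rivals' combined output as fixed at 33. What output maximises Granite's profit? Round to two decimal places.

40.50

With rivals' combined output fixed at 33, Granite's profit is π_G = (117 - 33 - q_G)q_G - (3q_G) = (84 - q_G)q_G - (3q_G).
∂π_G/∂q_G = 81 - 2q_G = 0, so q_G = 81/2.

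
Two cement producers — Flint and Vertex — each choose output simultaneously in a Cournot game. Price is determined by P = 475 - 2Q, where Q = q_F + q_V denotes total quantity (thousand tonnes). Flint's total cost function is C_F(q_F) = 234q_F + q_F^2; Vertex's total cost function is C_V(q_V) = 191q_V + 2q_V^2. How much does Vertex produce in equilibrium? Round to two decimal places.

27.77

Flint's profit: π_F = (475 - 2Q)q_F - (234q_F + q_F²). Setting ∂π_F/∂q_F = 0: 241 - 6q_F - 2(q_V) = 0.
Vertex's profit: π_V = (475 - 2Q)q_V - (191q_V + 2q_V²). Setting ∂π_V/∂q_V = 0: 284 - 8q_V - 2(q_F) = 0.
Rearranging gives the reaction functions q_F = (241 - 2q_V)/6 and q_V = (284 - 2q_F)/8.
Solving the pair: q_F = 340/11, q_V = 611/22.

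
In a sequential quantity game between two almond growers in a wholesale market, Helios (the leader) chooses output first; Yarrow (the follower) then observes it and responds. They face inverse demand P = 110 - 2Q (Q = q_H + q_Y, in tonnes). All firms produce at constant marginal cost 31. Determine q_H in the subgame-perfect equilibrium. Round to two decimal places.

19.75

The follower Yarrow best-responds to any q_H: π_Y = (110 - 2Q)q_Y - 31q_Y.
Setting the follower's marginal profit to zero, 79 - 2q_H - 4q_Y = 0, i.e. q_Y = (79 - 2q_H)/4.
Helios substitutes q_Y(q_H) into its own profit: π_H = q_H(110 - 2q_H - (79 - 2q_H)/2) - 31q_H = (141/2 - q_H)q_H - 31q_H.
Leader FOC: 79/2 - 2q_H = 0, so q_H = 79/4.
Then q_Y = (79 - 2·(79/4))/4 = 79/8.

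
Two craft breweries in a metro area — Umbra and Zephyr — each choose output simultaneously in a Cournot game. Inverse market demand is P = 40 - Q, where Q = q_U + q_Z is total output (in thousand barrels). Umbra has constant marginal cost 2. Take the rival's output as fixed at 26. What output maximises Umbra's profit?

With the rival's output fixed at 26, Umbra's profit is π_U = (40 - 26 - q_U)q_U - (2q_U) = (14 - q_U)q_U - (2q_U).
∂π_U/∂q_U = 12 - 2q_U = 0, so q_U = 6.

6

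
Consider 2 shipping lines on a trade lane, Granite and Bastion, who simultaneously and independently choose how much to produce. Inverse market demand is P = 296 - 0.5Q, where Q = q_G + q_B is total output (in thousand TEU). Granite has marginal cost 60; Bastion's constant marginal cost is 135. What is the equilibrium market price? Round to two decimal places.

163.67

Granite's profit: π_G = (296 - 0.5Q)q_G - (60q_G). Setting ∂π_G/∂q_G = 0: 236 - q_G - (1/2)(q_B) = 0.
Bastion's first-order condition: 161 - q_B - (1/2)(q_G) = 0.
Best responses: q_G = (236 - (1/2)q_B), q_B = (161 - (1/2)q_G).
Solving the pair: q_G = 622/3, q_B = 172/3.
Total output Q = 794/3, so price P = 296 - (1/2)·(794/3) = 491/3.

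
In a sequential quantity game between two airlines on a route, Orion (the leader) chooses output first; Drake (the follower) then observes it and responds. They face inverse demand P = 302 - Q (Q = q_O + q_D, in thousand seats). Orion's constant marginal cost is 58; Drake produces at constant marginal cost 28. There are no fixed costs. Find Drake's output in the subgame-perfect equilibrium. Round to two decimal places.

83.50

Solve by backward induction. Given q_O, the follower Drake maximises π_D = (302 - q_O - q_D)q_D - 28q_D.
Setting the follower's marginal profit to zero, 274 - q_O - 2q_D = 0, i.e. q_D = (274 - q_O)/2.
Orion substitutes q_D(q_O) into its own profit: π_O = q_O(302 - q_O - (274 - q_O)/2) - 58q_O = (165 - (1/2)q_O)q_O - 58q_O.
Maximising: ∂π_O/∂q_O = 107 - q_O = 0, giving q_O = 107.
Then q_D = (274 - 107)/2 = 167/2.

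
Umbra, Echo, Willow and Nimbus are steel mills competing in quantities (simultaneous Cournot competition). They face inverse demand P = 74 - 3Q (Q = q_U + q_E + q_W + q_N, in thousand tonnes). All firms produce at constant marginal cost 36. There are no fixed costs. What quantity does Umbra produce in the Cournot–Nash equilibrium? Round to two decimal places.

Each firm earns π_i = (74 - 3Q)q_i - 36q_i.
First-order condition (treating rivals' output as given): 38 - 6q_i - 3·Σ_{j≠i} q_j = 0.
By symmetry each firm produces the same amount; substituting Σ_{j≠i} q_j = 3q_i yields q_i = 38/15.

2.53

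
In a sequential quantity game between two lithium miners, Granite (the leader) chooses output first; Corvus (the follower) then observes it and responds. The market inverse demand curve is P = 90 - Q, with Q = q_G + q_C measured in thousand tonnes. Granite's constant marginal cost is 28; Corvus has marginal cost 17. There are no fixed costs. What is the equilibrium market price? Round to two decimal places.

The follower Corvus best-responds to any q_G: π_C = (90 - Q)q_C - 17q_C.
Setting the follower's marginal profit to zero, 73 - q_G - 2q_C = 0, i.e. q_C = (73 - q_G)/2.
The leader anticipates this reaction. Substituting into P = 90 - Q gives P = 107/2 - (1/2)q_G, so π_G = (107/2 - (1/2)q_G)q_G - 28q_G.
The leader's first-order condition 51/2 - q_G = 0 yields q_G = 51/2.
Then q_C = (73 - 51/2)/2 = 95/4.
Total output Q = 197/4, so price P = 90 - 197/4 = 163/4.

40.75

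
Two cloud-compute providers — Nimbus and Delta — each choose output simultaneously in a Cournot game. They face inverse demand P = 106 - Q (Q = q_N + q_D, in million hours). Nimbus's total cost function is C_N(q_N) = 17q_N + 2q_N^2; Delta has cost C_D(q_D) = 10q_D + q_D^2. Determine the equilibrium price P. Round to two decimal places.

73.52

Nimbus's profit: π_N = (106 - Q)q_N - (17q_N + 2q_N²). Setting ∂π_N/∂q_N = 0: 89 - 6q_N - (q_D) = 0.
Delta's profit: π_D = (106 - Q)q_D - (10q_D + q_D²). Setting ∂π_D/∂q_D = 0: 96 - 4q_D - (q_N) = 0.
Best responses: q_N = (89 - q_D)/6, q_D = (96 - q_N)/4.
Substituting one into the other gives q_N = 260/23 and q_D = 487/23.
Total output Q = 747/23, so price P = 106 - 747/23 = 1691/23.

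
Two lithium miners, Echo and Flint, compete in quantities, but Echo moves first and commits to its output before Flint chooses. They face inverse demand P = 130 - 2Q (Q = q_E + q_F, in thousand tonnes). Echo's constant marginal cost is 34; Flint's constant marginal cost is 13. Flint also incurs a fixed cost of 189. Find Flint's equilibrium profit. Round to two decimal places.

601.03

Solve by backward induction. Given q_E, the follower Flint maximises π_F = (130 - 2q_E - 2q_F)q_F - 13q_F.
Follower FOC: 117 - 2q_E - 4q_F = 0, so q_F(q_E) = (117 - 2q_E)/4.
Echo substitutes q_F(q_E) into its own profit: π_E = q_E(130 - 2q_E - (117 - 2q_E)/2) - 34q_E = (143/2 - q_E)q_E - 34q_E.
The leader's first-order condition 75/2 - 2q_E = 0 yields q_E = 75/4.
Then q_F = (117 - 2·(75/4))/4 = 159/8.
Price P = 130 - 2·(309/8) = 211/4.
Flint's profit: (211/4 - 13)·(159/8) - 189 = 601.0313.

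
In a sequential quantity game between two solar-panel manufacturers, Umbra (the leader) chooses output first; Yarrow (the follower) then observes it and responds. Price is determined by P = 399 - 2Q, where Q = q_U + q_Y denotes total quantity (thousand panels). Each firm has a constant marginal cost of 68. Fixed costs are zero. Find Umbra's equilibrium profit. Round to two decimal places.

6847.56

Solve by backward induction. Given q_U, the follower Yarrow maximises π_Y = (399 - 2q_U - 2q_Y)q_Y - 68q_Y.
Setting the follower's marginal profit to zero, 331 - 2q_U - 4q_Y = 0, i.e. q_Y = (331 - 2q_U)/4.
Umbra substitutes q_Y(q_U) into its own profit: π_U = q_U(399 - 2q_U - (331 - 2q_U)/2) - 68q_U = (467/2 - q_U)q_U - 68q_U.
The leader's first-order condition 331/2 - 2q_U = 0 yields q_U = 331/4.
Then q_Y = (331 - 2·(331/4))/4 = 331/8.
Price P = 399 - 2·(993/8) = 603/4.
Umbra's profit: (603/4 - 68)·(331/4) = 6847.5625.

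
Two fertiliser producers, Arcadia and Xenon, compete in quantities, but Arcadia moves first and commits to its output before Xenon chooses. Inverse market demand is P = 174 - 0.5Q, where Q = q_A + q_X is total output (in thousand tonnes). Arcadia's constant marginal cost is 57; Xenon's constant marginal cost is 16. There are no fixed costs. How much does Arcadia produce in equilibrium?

The follower Xenon best-responds to any q_A: π_X = (174 - 0.5Q)q_X - 16q_X.
Follower FOC: 158 - (1/2)q_A - q_X = 0, so q_X(q_A) = (158 - (1/2)q_A).
Arcadia substitutes q_X(q_A) into its own profit: π_A = q_A(174 - (1/2)q_A - (158 - (1/2)q_A)/2) - 57q_A = (95 - (1/4)q_A)q_A - 57q_A.
Maximising: ∂π_A/∂q_A = 38 - (1/2)q_A = 0, giving q_A = 76.
Then q_X = (158 - (1/2)·76) = 120.

76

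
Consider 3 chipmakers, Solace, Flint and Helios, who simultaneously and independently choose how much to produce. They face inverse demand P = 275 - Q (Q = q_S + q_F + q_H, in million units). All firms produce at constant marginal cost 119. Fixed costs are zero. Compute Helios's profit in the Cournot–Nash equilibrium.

1521

A representative firm's profit is π_i = q_i(275 - Q) - 119q_i.
Setting ∂π_i/∂q_i = 0 with rivals' quantities fixed: 156 - 2q_i - Σ_{j≠i} q_j = 0.
With identical firms every q_j equals q_i, so Σ_{j≠i} q_j = 2q_i and 156 = 4q_i, giving q_i = 39.
Price P = 275 - 117 = 158.
Helios's profit: (158 - 119)·39 = 1521.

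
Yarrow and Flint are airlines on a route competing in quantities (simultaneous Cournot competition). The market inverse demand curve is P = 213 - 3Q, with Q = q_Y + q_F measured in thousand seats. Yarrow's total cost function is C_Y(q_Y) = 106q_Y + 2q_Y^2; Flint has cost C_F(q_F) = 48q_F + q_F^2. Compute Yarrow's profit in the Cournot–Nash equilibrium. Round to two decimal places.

Yarrow's profit: π_Y = (213 - 3Q)q_Y - (106q_Y + 2q_Y²). Setting ∂π_Y/∂q_Y = 0: 107 - 10q_Y - 3(q_F) = 0.
Flint's first-order condition: 165 - 8q_F - 3(q_Y) = 0.
So q_Y = (107 - 3q_F)/10 and q_F = (165 - 3q_Y)/8.
Solving the pair: q_Y = 361/71, q_F = 1329/71.
Price P = 213 - 3·(1690/71) = 141.5915.
Yarrow's profit: 141.5915·(361/71) - 106·(361/71) - 2(361/71)² = 129.2611.

129.26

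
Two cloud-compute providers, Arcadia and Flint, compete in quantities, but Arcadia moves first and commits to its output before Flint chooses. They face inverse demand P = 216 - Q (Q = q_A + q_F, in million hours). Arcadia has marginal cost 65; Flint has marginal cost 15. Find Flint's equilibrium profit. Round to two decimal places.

5662.56

Solve by backward induction. Given q_A, the follower Flint maximises π_F = (216 - q_A - q_F)q_F - 15q_F.
Follower FOC: 201 - q_A - 2q_F = 0, so q_F(q_A) = (201 - q_A)/2.
Arcadia substitutes q_F(q_A) into its own profit: π_A = q_A(216 - q_A - (201 - q_A)/2) - 65q_A = (231/2 - (1/2)q_A)q_A - 65q_A.
The leader's first-order condition 101/2 - q_A = 0 yields q_A = 101/2.
Then q_F = (201 - 101/2)/2 = 301/4.
Price P = 216 - 503/4 = 361/4.
Flint's profit: (361/4 - 15)·(301/4) = 5662.5625.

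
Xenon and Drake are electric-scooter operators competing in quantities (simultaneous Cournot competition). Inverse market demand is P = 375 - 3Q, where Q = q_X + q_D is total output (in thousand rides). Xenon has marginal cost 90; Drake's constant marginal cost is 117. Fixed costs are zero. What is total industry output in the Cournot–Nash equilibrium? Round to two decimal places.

60.33

Xenon's profit: π_X = (375 - 3Q)q_X - (90q_X). Setting ∂π_X/∂q_X = 0: 285 - 6q_X - 3(q_D) = 0.
Drake's profit: π_D = (375 - 3Q)q_D - (117q_D). Setting ∂π_D/∂q_D = 0: 258 - 6q_D - 3(q_X) = 0.
Rearranging gives the reaction functions q_X = (285 - 3q_D)/6 and q_D = (258 - 3q_X)/6.
Solving the pair: q_X = 104/3, q_D = 77/3.
Total output Q = 104/3 + 77/3 = 181/3.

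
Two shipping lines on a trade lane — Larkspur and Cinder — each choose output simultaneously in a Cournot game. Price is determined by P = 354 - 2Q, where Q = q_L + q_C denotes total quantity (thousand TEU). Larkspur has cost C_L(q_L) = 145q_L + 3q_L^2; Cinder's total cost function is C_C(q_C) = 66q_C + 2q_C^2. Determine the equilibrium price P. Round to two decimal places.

Larkspur's profit: π_L = (354 - 2Q)q_L - (145q_L + 3q_L²). Setting ∂π_L/∂q_L = 0: 209 - 10q_L - 2(q_C) = 0.
Cinder's first-order condition: 288 - 8q_C - 2(q_L) = 0.
So q_L = (209 - 2q_C)/10 and q_C = (288 - 2q_L)/8.
Substituting one into the other gives q_L = 274/19 and q_C = 1231/38.
Total output Q = 1779/38, so price P = 354 - 2·(1779/38) = 260.3684.

260.37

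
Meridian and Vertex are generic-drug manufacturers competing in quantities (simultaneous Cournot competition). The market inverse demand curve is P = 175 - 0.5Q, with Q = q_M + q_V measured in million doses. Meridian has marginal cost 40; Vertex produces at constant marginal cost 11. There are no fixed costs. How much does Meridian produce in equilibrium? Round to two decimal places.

Meridian's profit: π_M = (175 - 0.5Q)q_M - (40q_M). Setting ∂π_M/∂q_M = 0: 135 - q_M - (1/2)(q_V) = 0.
Vertex's first-order condition: 164 - q_V - (1/2)(q_M) = 0.
Rearranging gives the reaction functions q_M = (135 - (1/2)q_V) and q_V = (164 - (1/2)q_M).
Substituting one into the other gives q_M = 212/3 and q_V = 386/3.

70.67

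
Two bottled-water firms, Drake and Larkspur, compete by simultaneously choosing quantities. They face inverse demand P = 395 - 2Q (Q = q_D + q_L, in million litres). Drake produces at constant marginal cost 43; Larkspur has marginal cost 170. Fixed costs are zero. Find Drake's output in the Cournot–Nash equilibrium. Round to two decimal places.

Drake's profit: π_D = (395 - 2Q)q_D - (43q_D). Setting ∂π_D/∂q_D = 0: 352 - 4q_D - 2(q_L) = 0.
Larkspur's first-order condition: 225 - 4q_L - 2(q_D) = 0.
Best responses: q_D = (352 - 2q_L)/4, q_L = (225 - 2q_D)/4.
Solving the pair: q_D = 479/6, q_L = 49/3.

79.83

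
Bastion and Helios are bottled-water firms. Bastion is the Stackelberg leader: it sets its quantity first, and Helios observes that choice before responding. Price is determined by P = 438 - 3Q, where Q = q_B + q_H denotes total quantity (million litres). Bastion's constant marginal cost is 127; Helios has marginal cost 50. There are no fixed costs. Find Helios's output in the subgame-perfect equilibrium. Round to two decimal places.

Solve by backward induction. Given q_B, the follower Helios maximises π_H = (438 - 3q_B - 3q_H)q_H - 50q_H.
∂π_H/∂q_H = 388 - 3q_B - 6q_H = 0 gives the reaction function q_H = (388 - 3q_B)/6.
Bastion substitutes q_H(q_B) into its own profit: π_B = q_B(438 - 3q_B - (388 - 3q_B)/2) - 127q_B = (244 - (3/2)q_B)q_B - 127q_B.
Leader FOC: 117 - 3q_B = 0, so q_B = 39.
Then q_H = (388 - 3·39)/6 = 271/6.

45.17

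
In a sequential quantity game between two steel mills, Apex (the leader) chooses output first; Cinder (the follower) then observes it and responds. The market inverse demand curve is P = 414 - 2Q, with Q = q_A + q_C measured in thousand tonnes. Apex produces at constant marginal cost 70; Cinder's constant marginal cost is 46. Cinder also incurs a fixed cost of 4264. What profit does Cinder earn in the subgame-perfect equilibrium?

The follower Cinder best-responds to any q_A: π_C = (414 - 2Q)q_C - 46q_C.
Setting the follower's marginal profit to zero, 368 - 2q_A - 4q_C = 0, i.e. q_C = (368 - 2q_A)/4.
Apex substitutes q_C(q_A) into its own profit: π_A = q_A(414 - 2q_A - (368 - 2q_A)/2) - 70q_A = (230 - q_A)q_A - 70q_A.
The leader's first-order condition 160 - 2q_A = 0 yields q_A = 80.
Then q_C = (368 - 2·80)/4 = 52.
Price P = 414 - 2·132 = 150.
Cinder's profit: (150 - 46)·52 - 4264 = 1144.

1144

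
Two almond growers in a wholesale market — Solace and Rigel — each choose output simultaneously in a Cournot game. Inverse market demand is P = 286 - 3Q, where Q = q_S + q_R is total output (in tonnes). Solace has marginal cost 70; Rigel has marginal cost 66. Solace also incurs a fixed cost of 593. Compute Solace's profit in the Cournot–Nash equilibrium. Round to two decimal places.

1071.59

Solace's profit: π_S = (286 - 3Q)q_S - (70q_S). Setting ∂π_S/∂q_S = 0: 216 - 6q_S - 3(q_R) = 0.
Rigel's first-order condition: 220 - 6q_R - 3(q_S) = 0.
So q_S = (216 - 3q_R)/6 and q_R = (220 - 3q_S)/6.
Solving the pair: q_S = 212/9, q_R = 224/9.
Price P = 286 - 3·(436/9) = 422/3.
Solace's profit: (422/3 - 70)·(212/9) - 593 = 1071.5926.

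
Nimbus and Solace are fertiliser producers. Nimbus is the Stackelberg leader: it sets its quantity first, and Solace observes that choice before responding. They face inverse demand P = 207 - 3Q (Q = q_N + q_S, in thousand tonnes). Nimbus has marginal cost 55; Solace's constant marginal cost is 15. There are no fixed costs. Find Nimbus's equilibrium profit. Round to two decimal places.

522.67

The follower Solace best-responds to any q_N: π_S = (207 - 3Q)q_S - 15q_S.
∂π_S/∂q_S = 192 - 3q_N - 6q_S = 0 gives the reaction function q_S = (192 - 3q_N)/6.
The leader anticipates this reaction. Substituting into P = 207 - 3Q gives P = 111 - (3/2)q_N, so π_N = (111 - (3/2)q_N)q_N - 55q_N.
Maximising: ∂π_N/∂q_N = 56 - 3q_N = 0, giving q_N = 56/3.
Then q_S = (192 - 3·(56/3))/6 = 68/3.
Price P = 207 - 3·(124/3) = 83.
Nimbus's profit: (83 - 55)·(56/3) = 1568/3.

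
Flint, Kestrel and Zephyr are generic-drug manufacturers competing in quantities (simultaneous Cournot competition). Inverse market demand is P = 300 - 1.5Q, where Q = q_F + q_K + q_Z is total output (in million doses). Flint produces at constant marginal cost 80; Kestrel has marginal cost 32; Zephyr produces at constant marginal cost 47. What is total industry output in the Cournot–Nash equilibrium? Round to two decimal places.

Flint's profit: π_F = (300 - 1.5Q)q_F - (80q_F). Setting ∂π_F/∂q_F = 0: 220 - 3q_F - (3/2)(q_K + q_Z) = 0.
Kestrel's first-order condition: 268 - 3q_K - (3/2)(q_F + q_Z) = 0.
Zephyr's first-order condition: 253 - 3q_Z - (3/2)(q_F + q_K) = 0.
Summing all 3 equations gives 741 − 6Q = 0, hence Q = 247/2.
Back-substituting: q_F = (220 − 741/4)/(3/2) = 139/6, q_K = (268 − 741/4)/(3/2) = 331/6, q_Z = (253 − 741/4)/(3/2) = 271/6.
Total output Q = 139/6 + 331/6 + 271/6 = 247/2.

123.50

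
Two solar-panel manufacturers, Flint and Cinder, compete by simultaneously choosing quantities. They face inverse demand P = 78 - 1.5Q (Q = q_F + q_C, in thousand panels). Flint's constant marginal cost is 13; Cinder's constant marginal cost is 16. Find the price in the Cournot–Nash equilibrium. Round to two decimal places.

35.67

Flint's profit: π_F = (78 - 1.5Q)q_F - (13q_F). Setting ∂π_F/∂q_F = 0: 65 - 3q_F - (3/2)(q_C) = 0.
Cinder's profit: π_C = (78 - 1.5Q)q_C - (16q_C). Setting ∂π_C/∂q_C = 0: 62 - 3q_C - (3/2)(q_F) = 0.
Best responses: q_F = (65 - (3/2)q_C)/3, q_C = (62 - (3/2)q_F)/3.
Solving the pair: q_F = 136/9, q_C = 118/9.
Total output Q = 254/9, so price P = 78 - (3/2)·(254/9) = 107/3.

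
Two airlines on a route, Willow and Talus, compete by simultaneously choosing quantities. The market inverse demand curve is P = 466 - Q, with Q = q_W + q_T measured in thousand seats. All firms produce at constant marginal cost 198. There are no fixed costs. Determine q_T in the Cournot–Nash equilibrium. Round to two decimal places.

Each firm earns π_i = (466 - Q)q_i - 198q_i.
First-order condition (treating rivals' output as given): 268 - 2q_i - q_j = 0.
By symmetry each firm produces the same amount; substituting q_j = q_i yields q_i = 268/3.

89.33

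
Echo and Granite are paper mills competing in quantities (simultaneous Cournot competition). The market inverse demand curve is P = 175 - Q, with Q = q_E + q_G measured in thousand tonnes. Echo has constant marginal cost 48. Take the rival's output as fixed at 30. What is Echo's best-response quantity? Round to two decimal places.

48.50

With the rival's output fixed at 30, Echo's profit is π_E = (175 - 30 - q_E)q_E - (48q_E) = (145 - q_E)q_E - (48q_E).
∂π_E/∂q_E = 97 - 2q_E = 0, so q_E = 97/2.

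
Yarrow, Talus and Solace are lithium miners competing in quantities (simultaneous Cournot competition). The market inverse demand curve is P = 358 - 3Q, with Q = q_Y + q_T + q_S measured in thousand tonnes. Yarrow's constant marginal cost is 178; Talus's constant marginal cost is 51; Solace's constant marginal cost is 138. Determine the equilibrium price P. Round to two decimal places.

Yarrow's profit: π_Y = (358 - 3Q)q_Y - (178q_Y). Setting ∂π_Y/∂q_Y = 0: 180 - 6q_Y - 3(q_T + q_S) = 0.
Talus's profit: π_T = (358 - 3Q)q_T - (51q_T). Setting ∂π_T/∂q_T = 0: 307 - 6q_T - 3(q_Y + q_S) = 0.
Solace's profit: π_S = (358 - 3Q)q_S - (138q_S). Setting ∂π_S/∂q_S = 0: 220 - 6q_S - 3(q_Y + q_T) = 0.
Adding the 3 conditions: 707 − 6Q − 6Q = 0, i.e. Q = 707/12.
Back-substituting: q_Y = (180 − 707/4)/3 = 13/12, q_T = (307 − 707/4)/3 = 521/12, q_S = (220 − 707/4)/3 = 173/12.
Total output Q = 707/12, so price P = 358 - 3·(707/12) = 725/4.

181.25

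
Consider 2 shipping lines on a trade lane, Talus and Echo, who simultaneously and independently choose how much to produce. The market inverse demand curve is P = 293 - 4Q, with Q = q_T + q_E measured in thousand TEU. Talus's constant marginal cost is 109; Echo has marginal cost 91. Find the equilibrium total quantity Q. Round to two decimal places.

Talus's profit: π_T = (293 - 4Q)q_T - (109q_T). Setting ∂π_T/∂q_T = 0: 184 - 8q_T - 4(q_E) = 0.
Echo's first-order condition: 202 - 8q_E - 4(q_T) = 0.
Best responses: q_T = (184 - 4q_E)/8, q_E = (202 - 4q_T)/8.
Solving the pair: q_T = 83/6, q_E = 55/3.
Total output Q = 83/6 + 55/3 = 193/6.

32.17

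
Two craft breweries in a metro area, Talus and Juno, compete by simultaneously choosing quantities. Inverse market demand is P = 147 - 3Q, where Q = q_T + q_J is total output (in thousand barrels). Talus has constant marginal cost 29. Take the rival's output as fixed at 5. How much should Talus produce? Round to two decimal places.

17.17

With the rival's output fixed at 5, Talus's profit is π_T = (147 - 3·5 - 3q_T)q_T - (29q_T) = (132 - 3q_T)q_T - (29q_T).
∂π_T/∂q_T = 103 - 6q_T = 0, so q_T = 103/6.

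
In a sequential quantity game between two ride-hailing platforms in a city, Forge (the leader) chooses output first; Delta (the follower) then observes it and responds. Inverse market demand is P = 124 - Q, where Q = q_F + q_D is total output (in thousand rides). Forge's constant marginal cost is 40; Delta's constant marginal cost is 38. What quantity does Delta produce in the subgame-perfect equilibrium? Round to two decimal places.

The follower Delta best-responds to any q_F: π_D = (124 - Q)q_D - 38q_D.
Follower FOC: 86 - q_F - 2q_D = 0, so q_D(q_F) = (86 - q_F)/2.
The leader anticipates this reaction. Substituting into P = 124 - Q gives P = 81 - (1/2)q_F, so π_F = (81 - (1/2)q_F)q_F - 40q_F.
The leader's first-order condition 41 - q_F = 0 yields q_F = 41.
Then q_D = (86 - 41)/2 = 45/2.

22.50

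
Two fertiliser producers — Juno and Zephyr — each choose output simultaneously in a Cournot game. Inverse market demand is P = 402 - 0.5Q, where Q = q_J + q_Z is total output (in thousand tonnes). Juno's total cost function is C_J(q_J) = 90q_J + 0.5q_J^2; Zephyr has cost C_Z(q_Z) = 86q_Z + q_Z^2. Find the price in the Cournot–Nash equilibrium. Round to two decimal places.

Juno's profit: π_J = (402 - 0.5Q)q_J - (90q_J + (1/2)q_J²). Setting ∂π_J/∂q_J = 0: 312 - 2q_J - (1/2)(q_Z) = 0.
Zephyr's first-order condition: 316 - 3q_Z - (1/2)(q_J) = 0.
So q_J = (312 - (1/2)q_Z)/2 and q_Z = (316 - (1/2)q_J)/3.
Solving the pair: q_J = 135.3043, q_Z = 1904/23.
Total output Q = 218.0870, so price P = 402 - (1/2)·218.0870 = 292.9565.

292.96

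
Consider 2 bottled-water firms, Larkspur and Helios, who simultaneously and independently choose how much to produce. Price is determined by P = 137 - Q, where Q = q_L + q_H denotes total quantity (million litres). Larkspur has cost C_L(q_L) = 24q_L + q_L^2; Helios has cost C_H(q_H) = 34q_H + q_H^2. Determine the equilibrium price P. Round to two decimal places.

Larkspur's profit: π_L = (137 - Q)q_L - (24q_L + q_L²). Setting ∂π_L/∂q_L = 0: 113 - 4q_L - (q_H) = 0.
Helios's profit: π_H = (137 - Q)q_H - (34q_H + q_H²). Setting ∂π_H/∂q_H = 0: 103 - 4q_H - (q_L) = 0.
Best responses: q_L = (113 - q_H)/4, q_H = (103 - q_L)/4.
Substituting one into the other gives q_L = 349/15 and q_H = 299/15.
Total output Q = 216/5, so price P = 137 - 216/5 = 469/5.

93.80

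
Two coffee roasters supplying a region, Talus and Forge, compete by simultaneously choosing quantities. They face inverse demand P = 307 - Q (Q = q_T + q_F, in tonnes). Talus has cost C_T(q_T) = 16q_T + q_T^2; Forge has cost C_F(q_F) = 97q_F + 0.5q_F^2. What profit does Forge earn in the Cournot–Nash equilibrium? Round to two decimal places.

Talus's profit: π_T = (307 - Q)q_T - (16q_T + q_T²). Setting ∂π_T/∂q_T = 0: 291 - 4q_T - (q_F) = 0.
Forge's first-order condition: 210 - 3q_F - (q_T) = 0.
Rearranging gives the reaction functions q_T = (291 - q_F)/4 and q_F = (210 - q_T)/3.
Substituting one into the other gives q_T = 663/11 and q_F = 549/11.
Price P = 307 - 1212/11 = 196.8182.
Forge's profit: 196.8182·(549/11) - 97·(549/11) - (1/2)(549/11)² = 3736.3760.

3736.38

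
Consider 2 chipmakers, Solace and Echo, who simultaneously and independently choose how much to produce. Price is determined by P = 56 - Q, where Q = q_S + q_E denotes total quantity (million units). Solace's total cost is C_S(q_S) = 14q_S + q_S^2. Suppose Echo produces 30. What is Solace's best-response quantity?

3

With the rival's output fixed at 30, Solace's profit is π_S = (56 - 30 - q_S)q_S - (14q_S + q_S²) = (26 - q_S)q_S - (14q_S + q_S²).
∂π_S/∂q_S = 12 - 4q_S = 0, so q_S = 3.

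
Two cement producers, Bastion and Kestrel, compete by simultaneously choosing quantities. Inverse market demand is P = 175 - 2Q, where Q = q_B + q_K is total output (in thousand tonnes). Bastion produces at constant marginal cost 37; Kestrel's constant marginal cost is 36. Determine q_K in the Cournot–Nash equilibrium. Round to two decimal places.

Bastion's profit: π_B = (175 - 2Q)q_B - (37q_B). Setting ∂π_B/∂q_B = 0: 138 - 4q_B - 2(q_K) = 0.
Kestrel's first-order condition: 139 - 4q_K - 2(q_B) = 0.
Rearranging gives the reaction functions q_B = (138 - 2q_K)/4 and q_K = (139 - 2q_B)/4.
Solving the pair: q_B = 137/6, q_K = 70/3.

23.33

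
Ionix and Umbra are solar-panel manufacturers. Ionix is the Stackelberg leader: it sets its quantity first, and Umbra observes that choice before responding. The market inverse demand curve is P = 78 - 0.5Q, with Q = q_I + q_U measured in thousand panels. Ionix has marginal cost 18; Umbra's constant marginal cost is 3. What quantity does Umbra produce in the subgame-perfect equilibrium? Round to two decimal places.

52.50

The follower Umbra best-responds to any q_I: π_U = (78 - 0.5Q)q_U - 3q_U.
∂π_U/∂q_U = 75 - (1/2)q_I - q_U = 0 gives the reaction function q_U = (75 - (1/2)q_I).
The leader anticipates this reaction. Substituting into P = 78 - 0.5Q gives P = 81/2 - (1/4)q_I, so π_I = (81/2 - (1/4)q_I)q_I - 18q_I.
Leader FOC: 45/2 - (1/2)q_I = 0, so q_I = 45.
Then q_U = (75 - (1/2)·45) = 105/2.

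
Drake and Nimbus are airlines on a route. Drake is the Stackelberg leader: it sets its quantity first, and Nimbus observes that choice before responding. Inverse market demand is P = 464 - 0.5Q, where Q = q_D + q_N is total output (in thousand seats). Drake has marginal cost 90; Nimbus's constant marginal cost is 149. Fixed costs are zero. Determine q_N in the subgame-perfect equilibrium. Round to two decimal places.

98.50

Solve by backward induction. Given q_D, the follower Nimbus maximises π_N = (464 - (1/2)q_D - (1/2)q_N)q_N - 149q_N.
∂π_N/∂q_N = 315 - (1/2)q_D - q_N = 0 gives the reaction function q_N = (315 - (1/2)q_D).
The leader anticipates this reaction. Substituting into P = 464 - 0.5Q gives P = 613/2 - (1/4)q_D, so π_D = (613/2 - (1/4)q_D)q_D - 90q_D.
Maximising: ∂π_D/∂q_D = 433/2 - (1/2)q_D = 0, giving q_D = 433.
Then q_N = (315 - (1/2)·433) = 197/2.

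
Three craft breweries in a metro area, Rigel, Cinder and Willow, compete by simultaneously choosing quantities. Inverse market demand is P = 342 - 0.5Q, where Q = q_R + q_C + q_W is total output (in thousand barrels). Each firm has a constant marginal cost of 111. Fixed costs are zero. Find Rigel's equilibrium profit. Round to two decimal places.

A representative firm's profit is π_i = q_i(342 - 0.5Q) - 111q_i.
Setting ∂π_i/∂q_i = 0 with rivals' quantities fixed: 231 - q_i - (1/2)·Σ_{j≠i} q_j = 0.
With identical firms every q_j equals q_i, so Σ_{j≠i} q_j = 2q_i and 231 = 2q_i, giving q_i = 231/2.
Price P = 342 - (1/2)·(693/2) = 675/4.
Rigel's profit: (675/4 - 111)·(231/2) = 6670.1250.

6670.13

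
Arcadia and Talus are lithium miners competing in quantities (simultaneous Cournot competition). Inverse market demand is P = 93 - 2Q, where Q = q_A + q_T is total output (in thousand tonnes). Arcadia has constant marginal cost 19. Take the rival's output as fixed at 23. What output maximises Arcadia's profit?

7

With the rival's output fixed at 23, Arcadia's profit is π_A = (93 - 2·23 - 2q_A)q_A - (19q_A) = (47 - 2q_A)q_A - (19q_A).
∂π_A/∂q_A = 28 - 4q_A = 0, so q_A = 7.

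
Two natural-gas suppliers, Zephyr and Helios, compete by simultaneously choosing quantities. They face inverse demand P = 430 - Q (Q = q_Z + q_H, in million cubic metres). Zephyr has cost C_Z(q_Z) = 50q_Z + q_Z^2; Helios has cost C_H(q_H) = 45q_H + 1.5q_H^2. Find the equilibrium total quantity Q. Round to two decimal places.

Zephyr's profit: π_Z = (430 - Q)q_Z - (50q_Z + q_Z²). Setting ∂π_Z/∂q_Z = 0: 380 - 4q_Z - (q_H) = 0.
Helios's first-order condition: 385 - 5q_H - (q_Z) = 0.
So q_Z = (380 - q_H)/4 and q_H = (385 - q_Z)/5.
Substituting one into the other gives q_Z = 1515/19 and q_H = 1160/19.
Total output Q = 1515/19 + 1160/19 = 140.7895.

140.79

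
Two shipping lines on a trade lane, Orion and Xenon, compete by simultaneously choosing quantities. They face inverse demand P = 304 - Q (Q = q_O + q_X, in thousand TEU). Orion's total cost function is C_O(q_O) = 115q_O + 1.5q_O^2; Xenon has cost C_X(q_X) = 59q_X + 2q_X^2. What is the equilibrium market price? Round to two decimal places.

Orion's profit: π_O = (304 - Q)q_O - (115q_O + (3/2)q_O²). Setting ∂π_O/∂q_O = 0: 189 - 5q_O - (q_X) = 0.
Xenon's profit: π_X = (304 - Q)q_X - (59q_X + 2q_X²). Setting ∂π_X/∂q_X = 0: 245 - 6q_X - (q_O) = 0.
Rearranging gives the reaction functions q_O = (189 - q_X)/5 and q_X = (245 - q_O)/6.
Substituting one into the other gives q_O = 889/29 and q_X = 1036/29.
Total output Q = 1925/29, so price P = 304 - 1925/29 = 237.6207.

237.62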